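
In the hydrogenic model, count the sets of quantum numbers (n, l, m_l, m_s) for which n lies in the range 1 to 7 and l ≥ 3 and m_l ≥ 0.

For each n in the range, tally the orbitals obeying l ≥ 3 and m_l ≥ 0:
n=4 → 4; n=5 → 9; n=6 → 15; n=7 → 22.
Orbitals: 4 + 9 + 15 + 22 = 50. Including both spin states (m_s = ±1/2) gives 2 × 50 = 100 states.

100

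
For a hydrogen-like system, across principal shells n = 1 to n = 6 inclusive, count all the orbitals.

91

Shell n has n² orbitals: 1²=1 + 2²=4 + 3²=9 + 4²=16 + 5²=25 + 6²=36 = 91 orbitals.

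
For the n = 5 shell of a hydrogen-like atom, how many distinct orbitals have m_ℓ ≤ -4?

For n = 5, ℓ ranges over 0 … 4.
The (ℓ, m_ℓ) pairs meeting m_ℓ ≤ -4 give: ℓ=4 → 1.
Total orbitals: 1.

1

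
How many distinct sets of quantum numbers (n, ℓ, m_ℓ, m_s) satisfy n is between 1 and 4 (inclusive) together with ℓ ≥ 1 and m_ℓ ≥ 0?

32

Per-shell orbital counts meeting the constraint:
n=2 → 2; n=3 → 5; n=4 → 9.
Orbitals: 2 + 5 + 9 = 16. Including both spin states (m_s = ±1/2) gives 2 × 16 = 32 states.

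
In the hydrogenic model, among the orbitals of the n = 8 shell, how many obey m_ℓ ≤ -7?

The (ℓ, m_ℓ) pairs meeting m_ℓ ≤ -7 give: ℓ=7 → 1.
Total orbitals: 1.

1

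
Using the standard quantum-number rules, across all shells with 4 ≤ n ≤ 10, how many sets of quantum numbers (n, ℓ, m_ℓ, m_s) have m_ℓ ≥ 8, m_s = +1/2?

Work shell by shell — for each n, count the (ℓ, m_ℓ) pairs that satisfy m_ℓ ≥ 8:
n=9 → 1; n=10 → 3.
Orbitals: 1 + 3 = 4. With m_s fixed to +1/2 there is one state per orbital, so 4 states.

4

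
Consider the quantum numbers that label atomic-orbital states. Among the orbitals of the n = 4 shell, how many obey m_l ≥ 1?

For n = 4, l ranges over 0 … 3.
Orbitals with m_l ≥ 1, by l: l=1 → 1; l=2 → 2; l=3 → 3.
Total orbitals: 1 + 2 + 3 = 6.

6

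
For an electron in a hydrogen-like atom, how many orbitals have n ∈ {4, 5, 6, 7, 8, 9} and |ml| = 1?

For each n in the range, tally the orbitals obeying |ml| = 1:
n=4 → 6; n=5 → 8; n=6 → 10; n=7 → 12; n=8 → 14; n=9 → 16.
Total orbitals: 6 + 8 + 10 + 12 + 14 + 16 = 66.

66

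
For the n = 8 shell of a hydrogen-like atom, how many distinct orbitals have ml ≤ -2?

Go through l = 0, …, 7 (the values permitted for n = 8).
Contributions: l=2 → 1; l=3 → 2; l=4 → 3; l=5 → 4; l=6 → 5; l=7 → 6.
Total orbitals: 1 + 2 + 3 + 4 + 5 + 6 = 21.

21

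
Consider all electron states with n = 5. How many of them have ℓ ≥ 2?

The (ℓ, m_ℓ) pairs meeting ℓ ≥ 2 give: ℓ=2 → 5; ℓ=3 → 7; ℓ=4 → 9.
Orbitals: 5 + 7 + 9 = 21. Each orbital carries two spin states, so 21 × 2 = 42 states.

42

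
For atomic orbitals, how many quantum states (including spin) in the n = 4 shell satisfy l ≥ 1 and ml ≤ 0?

Orbitals with l ≥ 1 and ml ≤ 0, by l: l=1 → 2; l=2 → 3; l=3 → 4.
Orbitals: 2 + 3 + 4 = 9. Each orbital carries two spin states, so 9 × 2 = 18 states.

18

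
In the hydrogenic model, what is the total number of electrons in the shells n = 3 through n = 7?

Shell n has n² orbitals: 3²=9 + 4²=16 + 5²=25 + 6²=36 + 7²=49 = 135 orbitals.
Two spin states per orbital: 2 × 135 = 270 electrons.

270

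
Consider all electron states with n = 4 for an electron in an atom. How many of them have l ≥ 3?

For n = 4, l ranges over 0 … 3.
Per l-value: l=3 → 7.
Orbitals: 7. Each orbital carries two spin states, so 7 × 2 = 14 states.

14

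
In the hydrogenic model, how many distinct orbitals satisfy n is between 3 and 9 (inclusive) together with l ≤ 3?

Treat each shell separately and count matching orbitals:
n=3 → 9; n=4 → 16; n=5 → 16; n=6 → 16; n=7 → 16; n=8 → 16; n=9 → 16.
Total orbitals: 9 + 16 + 16 + 16 + 16 + 16 + 16 = 105.

105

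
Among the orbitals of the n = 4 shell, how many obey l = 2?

5

With n = 4 the allowed l are 0, 1, …, 3.
Contributions: l=2 → 5.
Total orbitals: 5.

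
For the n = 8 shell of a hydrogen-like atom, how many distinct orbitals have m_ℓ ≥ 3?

The n = 8 shell has ℓ = 0 through 7; check each.
Orbitals with m_ℓ ≥ 3, by ℓ: ℓ=3 → 1; ℓ=4 → 2; ℓ=5 → 3; ℓ=6 → 4; ℓ=7 → 5.
Total orbitals: 1 + 2 + 3 + 4 + 5 = 15.

15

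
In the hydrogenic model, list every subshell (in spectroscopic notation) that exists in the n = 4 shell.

4s, 4p, 4d, 4f

For n = 4, l runs from 0 to 3. In spectroscopic notation l = 0,1,2,… ↔ s,p,d,f,g,h,i, so the subshells are 4s, 4p, 4d, 4f.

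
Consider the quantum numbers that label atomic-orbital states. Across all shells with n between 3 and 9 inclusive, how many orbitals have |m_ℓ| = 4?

30

Per-shell orbital counts meeting the constraint:
n=5 → 2; n=6 → 4; n=7 → 6; n=8 → 8; n=9 → 10.
Total orbitals: 2 + 4 + 6 + 8 + 10 = 30.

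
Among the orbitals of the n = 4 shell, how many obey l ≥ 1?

The n = 4 shell has l = 0 through 3; check each.
Orbitals with l ≥ 1, by l: l=1 → 3; l=2 → 5; l=3 → 7.
Total orbitals: 3 + 5 + 7 = 15.

15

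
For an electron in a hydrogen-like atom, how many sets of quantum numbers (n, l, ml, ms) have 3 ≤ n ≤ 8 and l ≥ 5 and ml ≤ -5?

Go shell by shell, enumerating (l, ml) with l ≥ 5 and ml ≤ -5:
n=6 → 1; n=7 → 3; n=8 → 6.
Orbitals: 1 + 3 + 6 = 10. Including both spin states (ms = ±1/2) gives 2 × 10 = 20 states.

20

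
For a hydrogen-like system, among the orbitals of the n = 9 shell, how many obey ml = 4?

For n = 9, l ranges over 0 … 8.
The (l, ml) pairs meeting ml = 4 give: l=4 → 1; l=5 → 1; l=6 → 1; l=7 → 1; l=8 → 1.
Total orbitals: 1 + 1 + 1 + 1 + 1 = 5.

5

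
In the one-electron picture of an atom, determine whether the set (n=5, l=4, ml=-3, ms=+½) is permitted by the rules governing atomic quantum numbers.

Allowed

n = 5 is a positive integer. l = 4 satisfies 0 ≤ l ≤ n−1 = 4. ml = -3 lies in the range −l … +l (here −4 … 4). ms = +1/2 is one of ±1/2.
All four constraints are satisfied.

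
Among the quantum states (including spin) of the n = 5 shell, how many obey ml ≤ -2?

12

With n = 5 the allowed l are 0, 1, …, 4.
The (l, ml) pairs meeting ml ≤ -2 give: l=2 → 1; l=3 → 2; l=4 → 3.
Orbitals: 1 + 2 + 3 = 6. Each orbital carries two spin states, so 6 × 2 = 12 states.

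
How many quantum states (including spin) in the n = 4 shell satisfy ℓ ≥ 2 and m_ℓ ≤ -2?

6

For n = 4, ℓ ranges over 0 … 3.
Per ℓ-value: ℓ=2 → 1; ℓ=3 → 2.
Orbitals: 1 + 2 = 3. Each orbital carries two spin states, so 3 × 2 = 6 states.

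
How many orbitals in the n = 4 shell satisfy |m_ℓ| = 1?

Go through ℓ = 0, …, 3 (the values permitted for n = 4).
Per ℓ-value: ℓ=1 → 2; ℓ=2 → 2; ℓ=3 → 2.
Total orbitals: 2 + 2 + 2 = 6.

6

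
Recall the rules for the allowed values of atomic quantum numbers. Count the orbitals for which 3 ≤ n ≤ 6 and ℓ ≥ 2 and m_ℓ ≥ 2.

For each n in the range, tally the orbitals obeying ℓ ≥ 2 and m_ℓ ≥ 2:
n=3 → 1; n=4 → 3; n=5 → 6; n=6 → 10.
Total orbitals: 1 + 3 + 6 + 10 = 20.

20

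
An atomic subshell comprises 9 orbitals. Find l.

l = 4

2l+1 = 9 gives l = 4.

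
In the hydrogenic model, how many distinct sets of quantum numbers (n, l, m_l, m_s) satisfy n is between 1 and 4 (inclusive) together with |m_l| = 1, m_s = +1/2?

Treat each shell separately and count matching orbitals:
n=2 → 2; n=3 → 4; n=4 → 6.
Orbitals: 2 + 4 + 6 = 12. With m_s fixed to +1/2 there is one state per orbital, so 12 states.

12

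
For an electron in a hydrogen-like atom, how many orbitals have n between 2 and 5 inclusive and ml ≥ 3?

Work shell by shell — for each n, count the (l, ml) pairs that satisfy ml ≥ 3:
n=4 → 1; n=5 → 3.
Total orbitals: 1 + 3 = 4.

4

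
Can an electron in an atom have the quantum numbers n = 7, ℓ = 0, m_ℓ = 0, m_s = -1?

Invalid

The spin quantum number for an electron can only be m_s = +1/2 or −1/2; m_s = -1 is not one of those.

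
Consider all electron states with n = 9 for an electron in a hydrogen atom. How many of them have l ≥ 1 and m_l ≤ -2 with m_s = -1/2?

For n = 9, l ranges over 0 … 8.
Contributions: l=2 → 1; l=3 → 2; l=4 → 3; l=5 → 4; l=6 → 5; l=7 → 6; l=8 → 7.
Orbitals: 1 + 2 + 3 + 4 + 5 + 6 + 7 = 28. With m_s fixed to a single value there is one state per orbital, giving 28 states.

28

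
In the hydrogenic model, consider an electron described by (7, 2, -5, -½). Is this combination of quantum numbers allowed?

The magnetic quantum number must satisfy −l ≤ ml ≤ l. With l = 2, ml can only be -2, -1, 0, 1, 2, so ml = -5 is forbidden.

Not allowed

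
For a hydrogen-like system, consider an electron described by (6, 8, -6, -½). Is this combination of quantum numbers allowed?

No

The orbital quantum number must satisfy 0 ≤ l ≤ n−1. With n = 6 the allowed l values are 0, 1, 2, 3, 4, 5, so l = 8 is out of range.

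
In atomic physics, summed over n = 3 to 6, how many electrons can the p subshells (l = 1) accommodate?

A p subshell (l = 1) exists for every n ≥ 2, so shells n = 3, 4, 5, 6 each contribute one — 4 subshells.
Since each p subshell holds 2(2·1+1) = 6 electrons, the total is 4 × 6 = 24.

24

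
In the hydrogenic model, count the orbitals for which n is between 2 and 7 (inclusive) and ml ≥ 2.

35

Go shell by shell, enumerating (l, ml) with ml ≥ 2:
n=3 → 1; n=4 → 3; n=5 → 6; n=6 → 10; n=7 → 15.
Total orbitals: 1 + 3 + 6 + 10 + 15 = 35.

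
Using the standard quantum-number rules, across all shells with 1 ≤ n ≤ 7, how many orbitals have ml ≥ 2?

Per-shell orbital counts meeting the constraint:
n=3 → 1; n=4 → 3; n=5 → 6; n=6 → 10; n=7 → 15.
Total orbitals: 1 + 3 + 6 + 10 + 15 = 35.

35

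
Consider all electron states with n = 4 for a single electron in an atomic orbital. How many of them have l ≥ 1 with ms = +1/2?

15

Go through l = 0, …, 3 (the values permitted for n = 4).
The (l, ml) pairs meeting l ≥ 1 give: l=1 → 3; l=2 → 5; l=3 → 7.
Orbitals: 3 + 5 + 7 = 15. With ms fixed to a single value there is one state per orbital, giving 15 states.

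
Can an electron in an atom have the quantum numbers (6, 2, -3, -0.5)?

No

The magnetic quantum number must satisfy −ℓ ≤ m_ℓ ≤ ℓ. With ℓ = 2, m_ℓ can only be -2, -1, 0, 1, 2, so m_ℓ = -3 is forbidden.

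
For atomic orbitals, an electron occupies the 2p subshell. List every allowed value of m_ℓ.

-1, 0, 1

The 2p subshell has ℓ = 1, and m_ℓ takes every integer from −ℓ to +ℓ. With ℓ = 1 that gives the 3 values -1, 0, 1.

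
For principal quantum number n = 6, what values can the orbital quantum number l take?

0, 1, 2, 3, 4, 5

l is an integer with 0 ≤ l ≤ n−1, so for n = 6: l = 0, 1, 2, 3, 4, 5.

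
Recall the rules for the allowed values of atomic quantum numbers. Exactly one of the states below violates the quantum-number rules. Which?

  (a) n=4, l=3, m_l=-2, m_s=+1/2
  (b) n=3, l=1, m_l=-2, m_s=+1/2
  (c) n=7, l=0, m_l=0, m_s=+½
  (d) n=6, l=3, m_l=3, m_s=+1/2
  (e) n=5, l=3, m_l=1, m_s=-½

(b) has |m_l| = 2 > l = 1, violating −l ≤ m_l ≤ l.
The remaining sets (a), (c), (d), (e) satisfy all four rules.

(b)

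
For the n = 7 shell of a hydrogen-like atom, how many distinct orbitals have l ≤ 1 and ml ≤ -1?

1

The (l, ml) pairs meeting l ≤ 1 and ml ≤ -1 give: l=1 → 1.
Total orbitals: 1.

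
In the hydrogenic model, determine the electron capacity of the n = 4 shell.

32

A shell holds 2n² electrons: 2 × 4² = 2 × 16 = 32.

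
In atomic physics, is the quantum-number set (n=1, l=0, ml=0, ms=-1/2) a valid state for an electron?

Allowed

n = 1 is a positive integer. l = 0 satisfies 0 ≤ l ≤ n−1 = 0. ml = 0 lies in the range −l … +l (here 0). ms = -1/2 is one of ±1/2.
All four constraints are satisfied.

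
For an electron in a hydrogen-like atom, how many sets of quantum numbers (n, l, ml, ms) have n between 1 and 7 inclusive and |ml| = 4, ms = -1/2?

12

Go shell by shell, enumerating (l, ml) with |ml| = 4:
n=5 → 2; n=6 → 4; n=7 → 6.
Orbitals: 2 + 4 + 6 = 12. With ms fixed to -1/2 there is one state per orbital, so 12 states.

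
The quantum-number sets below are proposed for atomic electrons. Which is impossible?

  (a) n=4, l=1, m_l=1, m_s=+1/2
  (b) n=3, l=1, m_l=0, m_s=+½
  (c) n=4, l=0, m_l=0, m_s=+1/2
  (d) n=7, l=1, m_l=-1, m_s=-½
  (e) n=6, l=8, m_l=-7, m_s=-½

(e)

(e) has l = 8 ≥ n = 6, violating 0 ≤ l ≤ n−1.
The remaining sets (a), (b), (c), (d) satisfy all four rules.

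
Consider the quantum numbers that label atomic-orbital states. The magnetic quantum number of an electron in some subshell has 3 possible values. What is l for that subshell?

l = 1 (p)

m_l ranges over 2l+1 integers, so 2l+1 = 3 ⇒ l = 1.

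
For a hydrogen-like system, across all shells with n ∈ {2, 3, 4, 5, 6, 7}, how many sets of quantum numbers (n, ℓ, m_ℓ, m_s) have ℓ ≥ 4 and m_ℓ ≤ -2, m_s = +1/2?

For each n in the range, tally the orbitals obeying ℓ ≥ 4 and m_ℓ ≤ -2:
n=5 → 3; n=6 → 7; n=7 → 12.
Orbitals: 3 + 7 + 12 = 22. With m_s fixed to +1/2 there is one state per orbital, so 22 states.

22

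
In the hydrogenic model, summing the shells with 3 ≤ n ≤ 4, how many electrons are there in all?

50

Shell n has n² orbitals: 3²=9 + 4²=16 = 25 orbitals.
Two spin states per orbital: 2 × 25 = 50 electrons.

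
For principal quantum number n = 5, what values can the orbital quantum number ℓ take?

ℓ is an integer with 0 ≤ ℓ ≤ n−1, so for n = 5: ℓ = 0, 1, 2, 3, 4.

0, 1, 2, 3, 4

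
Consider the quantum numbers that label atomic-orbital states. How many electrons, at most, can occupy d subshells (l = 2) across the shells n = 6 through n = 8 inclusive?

A d subshell (l = 2) exists for every n ≥ 3, so shells n = 6, 7, 8 each contribute one — 3 subshells.
Since each d subshell holds 2(2·2+1) = 10 electrons, the total is 3 × 10 = 30.

30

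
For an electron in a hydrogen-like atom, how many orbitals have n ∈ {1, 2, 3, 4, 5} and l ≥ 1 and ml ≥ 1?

20

Go shell by shell, enumerating (l, ml) with l ≥ 1 and ml ≥ 1:
n=2 → 1; n=3 → 3; n=4 → 6; n=5 → 10.
Total orbitals: 1 + 3 + 6 + 10 = 20.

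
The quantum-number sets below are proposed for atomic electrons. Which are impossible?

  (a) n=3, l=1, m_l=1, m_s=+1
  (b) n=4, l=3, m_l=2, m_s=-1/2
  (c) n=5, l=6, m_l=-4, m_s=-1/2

(a) and (c)

(a) has m_s = +1, but an electron's spin must be ±1/2.
(c) has l = 6 ≥ n = 5, violating 0 ≤ l ≤ n−1.
The remaining set (b) satisfies all four rules.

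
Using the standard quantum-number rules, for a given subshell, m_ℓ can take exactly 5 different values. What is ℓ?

m_ℓ ranges over 2ℓ+1 integers, so 2ℓ+1 = 5 ⇒ ℓ = 2.

ℓ = 2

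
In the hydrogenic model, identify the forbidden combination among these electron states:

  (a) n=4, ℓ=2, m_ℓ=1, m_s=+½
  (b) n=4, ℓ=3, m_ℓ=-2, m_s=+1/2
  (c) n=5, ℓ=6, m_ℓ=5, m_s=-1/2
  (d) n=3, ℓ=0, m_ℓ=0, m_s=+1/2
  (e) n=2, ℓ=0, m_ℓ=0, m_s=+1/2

(c)

(c) has ℓ = 6 ≥ n = 5, violating 0 ≤ ℓ ≤ n−1.
The remaining sets (a), (b), (d), (e) satisfy all four rules.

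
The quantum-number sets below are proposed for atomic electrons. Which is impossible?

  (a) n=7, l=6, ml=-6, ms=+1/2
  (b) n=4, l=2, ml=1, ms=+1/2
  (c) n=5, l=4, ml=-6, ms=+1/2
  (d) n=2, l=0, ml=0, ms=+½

(c)

(c) has |ml| = 6 > l = 4, violating −l ≤ ml ≤ l.
The remaining sets (a), (b), (d) satisfy all four rules.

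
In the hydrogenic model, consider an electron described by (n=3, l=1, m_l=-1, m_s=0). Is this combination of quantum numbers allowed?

No

The spin quantum number for an electron can only be m_s = +1/2 or −1/2; m_s = 0 is not one of those.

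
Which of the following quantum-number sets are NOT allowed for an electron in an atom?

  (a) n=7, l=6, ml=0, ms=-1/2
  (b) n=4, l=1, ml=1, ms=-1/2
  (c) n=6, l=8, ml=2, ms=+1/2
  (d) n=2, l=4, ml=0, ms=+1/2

(c) and (d)

(c) has l = 8 ≥ n = 6, violating 0 ≤ l ≤ n−1.
(d) has l = 4 ≥ n = 2, violating 0 ≤ l ≤ n−1.
The remaining sets (a), (b) satisfy all four rules.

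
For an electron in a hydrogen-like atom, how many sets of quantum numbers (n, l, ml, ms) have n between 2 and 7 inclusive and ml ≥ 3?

40

Go shell by shell, enumerating (l, ml) with ml ≥ 3:
n=4 → 1; n=5 → 3; n=6 → 6; n=7 → 10.
Orbitals: 1 + 3 + 6 + 10 = 20. Including both spin states (ms = ±1/2) gives 2 × 20 = 40 states.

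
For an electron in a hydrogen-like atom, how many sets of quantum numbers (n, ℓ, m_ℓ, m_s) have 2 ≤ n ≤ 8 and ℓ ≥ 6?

Work shell by shell — for each n, count the (ℓ, m_ℓ) pairs that satisfy ℓ ≥ 6:
n=7 → 13; n=8 → 28.
Orbitals: 13 + 28 = 41. Including both spin states (m_s = ±1/2) gives 2 × 41 = 82 states.

82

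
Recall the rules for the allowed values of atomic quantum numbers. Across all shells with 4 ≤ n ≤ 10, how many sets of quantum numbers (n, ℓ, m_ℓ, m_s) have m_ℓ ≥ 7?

Per-shell orbital counts meeting the constraint:
n=8 → 1; n=9 → 3; n=10 → 6.
Orbitals: 1 + 3 + 6 = 10. Including both spin states (m_s = ±1/2) gives 2 × 10 = 20 states.

20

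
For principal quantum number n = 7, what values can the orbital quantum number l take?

l is an integer with 0 ≤ l ≤ n−1, so for n = 7: l = 0, 1, 2, 3, 4, 5, 6.

0, 1, 2, 3, 4, 5, 6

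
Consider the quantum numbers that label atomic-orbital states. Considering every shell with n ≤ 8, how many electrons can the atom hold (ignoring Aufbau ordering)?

Total orbitals = 1² + 2² + 3² + 4² + 5² + 6² + 7² + 8² = 204. Doubling for spin gives 408 electrons.

408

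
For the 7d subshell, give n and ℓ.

The leading integer gives n = 7; the letter 'd' means ℓ = 2.

n = 7, ℓ = 2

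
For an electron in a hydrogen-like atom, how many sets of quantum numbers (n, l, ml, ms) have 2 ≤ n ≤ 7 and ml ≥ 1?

Count contributing orbitals for each principal shell:
n=2 → 1; n=3 → 3; n=4 → 6; n=5 → 10; n=6 → 15; n=7 → 21.
Orbitals: 1 + 3 + 6 + 10 + 15 + 21 = 56. Including both spin states (ms = ±1/2) gives 2 × 56 = 112 states.

112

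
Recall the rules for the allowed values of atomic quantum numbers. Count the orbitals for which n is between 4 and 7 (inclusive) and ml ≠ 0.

Treat each shell separately and count matching orbitals:
n=4 → 12; n=5 → 20; n=6 → 30; n=7 → 42.
Total orbitals: 12 + 20 + 30 + 42 = 104.

104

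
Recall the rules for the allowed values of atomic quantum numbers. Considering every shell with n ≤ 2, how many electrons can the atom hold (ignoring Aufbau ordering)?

10

Total orbitals = 1² + 2² = 5. Doubling for spin gives 10 electrons.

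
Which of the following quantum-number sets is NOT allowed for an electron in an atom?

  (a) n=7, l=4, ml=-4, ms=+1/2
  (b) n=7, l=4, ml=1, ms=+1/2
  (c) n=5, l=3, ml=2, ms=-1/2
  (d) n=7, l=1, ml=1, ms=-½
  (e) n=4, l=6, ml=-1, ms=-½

(e) has l = 6 ≥ n = 4, violating 0 ≤ l ≤ n−1.
The remaining sets (a), (b), (c), (d) satisfy all four rules.

(e)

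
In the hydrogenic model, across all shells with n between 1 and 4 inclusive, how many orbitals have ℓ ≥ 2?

For each n in the range, tally the orbitals obeying ℓ ≥ 2:
n=3 → 5; n=4 → 12.
Total orbitals: 5 + 12 = 17.

17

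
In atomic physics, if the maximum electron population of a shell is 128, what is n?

2n² = 128 ⇒ n² = 64 ⇒ n = 8.

n = 8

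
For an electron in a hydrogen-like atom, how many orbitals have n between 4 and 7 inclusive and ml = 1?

Per-shell orbital counts meeting the constraint:
n=4 → 3; n=5 → 4; n=6 → 5; n=7 → 6.
Total orbitals: 3 + 4 + 5 + 6 = 18.

18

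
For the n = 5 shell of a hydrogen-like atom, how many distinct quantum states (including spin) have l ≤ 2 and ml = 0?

The n = 5 shell has l = 0 through 4; check each.
Orbitals with l ≤ 2 and ml = 0, by l: l=0 → 1; l=1 → 1; l=2 → 1.
Orbitals: 1 + 1 + 1 = 3. Each orbital carries two spin states, so 3 × 2 = 6 states.

6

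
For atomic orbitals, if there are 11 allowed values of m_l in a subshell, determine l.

l = 5

m_l ranges over 2l+1 integers, so 2l+1 = 11 ⇒ l = 5.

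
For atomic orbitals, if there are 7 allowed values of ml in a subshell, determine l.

l = 3 (f)

ml ranges over 2l+1 integers, so 2l+1 = 7 ⇒ l = 3.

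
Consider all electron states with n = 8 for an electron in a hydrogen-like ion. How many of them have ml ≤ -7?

2

For n = 8, l ranges over 0 … 7.
Per l-value: l=7 → 1.
Orbitals: 1. Each orbital carries two spin states, so 1 × 2 = 2 states.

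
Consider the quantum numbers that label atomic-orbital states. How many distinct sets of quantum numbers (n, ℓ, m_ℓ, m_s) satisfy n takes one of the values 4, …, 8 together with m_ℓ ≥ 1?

Go shell by shell, enumerating (ℓ, m_ℓ) with m_ℓ ≥ 1:
n=4 → 6; n=5 → 10; n=6 → 15; n=7 → 21; n=8 → 28.
Orbitals: 6 + 10 + 15 + 21 + 28 = 80. Including both spin states (m_s = ±1/2) gives 2 × 80 = 160 states.

160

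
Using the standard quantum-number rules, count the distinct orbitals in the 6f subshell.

A subshell has 2l+1 orbitals; with l = 3, that's 7.

7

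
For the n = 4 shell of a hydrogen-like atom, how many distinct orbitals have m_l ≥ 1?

6

Go through l = 0, …, 3 (the values permitted for n = 4).
Contributions: l=1 → 1; l=2 → 2; l=3 → 3.
Total orbitals: 1 + 2 + 3 = 6.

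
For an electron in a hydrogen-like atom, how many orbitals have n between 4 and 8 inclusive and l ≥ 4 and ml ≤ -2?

40

Per-shell orbital counts meeting the constraint:
n=5 → 3; n=6 → 7; n=7 → 12; n=8 → 18.
Total orbitals: 3 + 7 + 12 + 18 = 40.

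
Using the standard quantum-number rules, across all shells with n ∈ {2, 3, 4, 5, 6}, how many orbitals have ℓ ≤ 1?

20

Count contributing orbitals for each principal shell:
n=2 → 4; n=3 → 4; n=4 → 4; n=5 → 4; n=6 → 4.
Total orbitals: 4 + 4 + 4 + 4 + 4 = 20.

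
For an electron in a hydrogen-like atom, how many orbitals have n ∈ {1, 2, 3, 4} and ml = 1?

Per-shell orbital counts meeting the constraint:
n=2 → 1; n=3 → 2; n=4 → 3.
Total orbitals: 1 + 2 + 3 = 6.

6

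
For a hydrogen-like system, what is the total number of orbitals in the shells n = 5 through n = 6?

61

Shell n has n² orbitals: 5²=25 + 6²=36 = 61 orbitals.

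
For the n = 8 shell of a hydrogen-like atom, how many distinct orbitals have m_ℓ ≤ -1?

28

The (ℓ, m_ℓ) pairs meeting m_ℓ ≤ -1 give: ℓ=1 → 1; ℓ=2 → 2; ℓ=3 → 3; ℓ=4 → 4; ℓ=5 → 5; ℓ=6 → 6; ℓ=7 → 7.
Total orbitals: 1 + 2 + 3 + 4 + 5 + 6 + 7 = 28.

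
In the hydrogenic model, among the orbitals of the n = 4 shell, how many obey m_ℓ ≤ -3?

The n = 4 shell has ℓ = 0 through 3; check each.
Contributions: ℓ=3 → 1.
Total orbitals: 1.

1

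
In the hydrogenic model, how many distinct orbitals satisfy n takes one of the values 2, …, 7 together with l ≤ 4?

104

Treat each shell separately and count matching orbitals:
n=2 → 4; n=3 → 9; n=4 → 16; n=5 → 25; n=6 → 25; n=7 → 25.
Total orbitals: 4 + 9 + 16 + 25 + 25 + 25 = 104.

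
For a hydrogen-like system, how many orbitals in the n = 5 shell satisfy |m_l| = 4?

2

The n = 5 shell has l = 0 through 4; check each.
Per l-value: l=4 → 2.
Total orbitals: 2.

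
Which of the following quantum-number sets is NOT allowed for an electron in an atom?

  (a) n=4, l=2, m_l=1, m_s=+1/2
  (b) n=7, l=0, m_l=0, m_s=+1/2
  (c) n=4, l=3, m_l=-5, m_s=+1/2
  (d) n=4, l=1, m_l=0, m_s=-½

(c)

(c) has |m_l| = 5 > l = 3, violating −l ≤ m_l ≤ l.
The remaining sets (a), (b), (d) satisfy all four rules.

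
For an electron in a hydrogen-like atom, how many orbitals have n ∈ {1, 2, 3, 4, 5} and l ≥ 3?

Treat each shell separately and count matching orbitals:
n=4 → 7; n=5 → 16.
Total orbitals: 7 + 16 = 23.

23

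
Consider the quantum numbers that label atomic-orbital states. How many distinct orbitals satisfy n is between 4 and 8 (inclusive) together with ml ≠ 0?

Count contributing orbitals for each principal shell:
n=4 → 12; n=5 → 20; n=6 → 30; n=7 → 42; n=8 → 56.
Total orbitals: 12 + 20 + 30 + 42 + 56 = 160.

160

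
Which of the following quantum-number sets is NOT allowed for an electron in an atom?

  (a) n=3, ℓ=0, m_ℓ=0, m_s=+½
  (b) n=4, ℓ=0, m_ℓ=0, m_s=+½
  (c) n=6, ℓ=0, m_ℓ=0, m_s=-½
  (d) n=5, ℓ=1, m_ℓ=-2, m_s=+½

(d) has |m_ℓ| = 2 > ℓ = 1, violating −ℓ ≤ m_ℓ ≤ ℓ.
The remaining sets (a), (b), (c) satisfy all four rules.

(d)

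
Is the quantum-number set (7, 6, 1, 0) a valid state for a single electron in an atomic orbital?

The spin quantum number for an electron can only be m_s = +1/2 or −1/2; m_s = 0 is not one of those.

Not allowed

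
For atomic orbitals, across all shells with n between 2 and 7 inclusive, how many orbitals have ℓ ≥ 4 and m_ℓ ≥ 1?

28

Work shell by shell — for each n, count the (ℓ, m_ℓ) pairs that satisfy ℓ ≥ 4 and m_ℓ ≥ 1:
n=5 → 4; n=6 → 9; n=7 → 15.
Total orbitals: 4 + 9 + 15 = 28.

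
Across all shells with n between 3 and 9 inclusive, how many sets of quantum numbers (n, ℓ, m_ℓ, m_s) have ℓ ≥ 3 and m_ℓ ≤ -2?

154

Per-shell orbital counts meeting the constraint:
n=4 → 2; n=5 → 5; n=6 → 9; n=7 → 14; n=8 → 20; n=9 → 27.
Orbitals: 2 + 5 + 9 + 14 + 20 + 27 = 77. Including both spin states (m_s = ±1/2) gives 2 × 77 = 154 states.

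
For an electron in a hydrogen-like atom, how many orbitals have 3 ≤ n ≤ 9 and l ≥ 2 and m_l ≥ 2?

84

Treat each shell separately and count matching orbitals:
n=3 → 1; n=4 → 3; n=5 → 6; n=6 → 10; n=7 → 15; n=8 → 21; n=9 → 28.
Total orbitals: 1 + 3 + 6 + 10 + 15 + 21 + 28 = 84.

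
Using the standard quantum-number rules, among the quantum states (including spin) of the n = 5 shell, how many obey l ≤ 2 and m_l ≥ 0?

Orbitals with l ≤ 2 and m_l ≥ 0, by l: l=0 → 1; l=1 → 2; l=2 → 3.
Orbitals: 1 + 2 + 3 = 6. Each orbital carries two spin states, so 6 × 2 = 12 states.

12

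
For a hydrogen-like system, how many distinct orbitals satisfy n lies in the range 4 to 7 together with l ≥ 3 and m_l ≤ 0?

Treat each shell separately and count matching orbitals:
n=4 → 4; n=5 → 9; n=6 → 15; n=7 → 22.
Total orbitals: 4 + 9 + 15 + 22 = 50.

50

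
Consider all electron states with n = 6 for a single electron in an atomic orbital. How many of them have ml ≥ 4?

6

With n = 6 the allowed l are 0, 1, …, 5.
Contributions: l=4 → 1; l=5 → 2.
Orbitals: 1 + 2 = 3. Each orbital carries two spin states, so 3 × 2 = 6 states.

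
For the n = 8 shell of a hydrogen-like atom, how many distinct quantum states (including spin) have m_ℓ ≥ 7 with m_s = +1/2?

The n = 8 shell has ℓ = 0 through 7; check each.
The (ℓ, m_ℓ) pairs meeting m_ℓ ≥ 7 give: ℓ=7 → 1.
Orbitals: 1. With m_s fixed to a single value there is one state per orbital, giving 1 state.

1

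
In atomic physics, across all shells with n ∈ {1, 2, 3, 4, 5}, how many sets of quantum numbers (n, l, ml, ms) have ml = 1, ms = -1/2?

10

For each n in the range, tally the orbitals obeying ml = 1:
n=2 → 1; n=3 → 2; n=4 → 3; n=5 → 4.
Orbitals: 1 + 2 + 3 + 4 = 10. With ms fixed to -1/2 there is one state per orbital, so 10 states.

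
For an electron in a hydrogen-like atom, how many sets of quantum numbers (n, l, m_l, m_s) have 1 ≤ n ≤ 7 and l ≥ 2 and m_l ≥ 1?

Go shell by shell, enumerating (l, m_l) with l ≥ 2 and m_l ≥ 1:
n=3 → 2; n=4 → 5; n=5 → 9; n=6 → 14; n=7 → 20.
Orbitals: 2 + 5 + 9 + 14 + 20 = 50. Including both spin states (m_s = ±1/2) gives 2 × 50 = 100 states.

100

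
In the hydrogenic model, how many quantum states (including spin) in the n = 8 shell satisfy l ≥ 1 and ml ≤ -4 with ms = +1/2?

10

For n = 8, l ranges over 0 … 7.
The (l, ml) pairs meeting l ≥ 1 and ml ≤ -4 give: l=4 → 1; l=5 → 2; l=6 → 3; l=7 → 4.
Orbitals: 1 + 2 + 3 + 4 = 10. With ms fixed to a single value there is one state per orbital, giving 10 states.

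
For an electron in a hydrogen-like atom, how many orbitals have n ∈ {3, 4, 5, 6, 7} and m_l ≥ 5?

4

For each n in the range, tally the orbitals obeying m_l ≥ 5:
n=6 → 1; n=7 → 3.
Total orbitals: 1 + 3 = 4.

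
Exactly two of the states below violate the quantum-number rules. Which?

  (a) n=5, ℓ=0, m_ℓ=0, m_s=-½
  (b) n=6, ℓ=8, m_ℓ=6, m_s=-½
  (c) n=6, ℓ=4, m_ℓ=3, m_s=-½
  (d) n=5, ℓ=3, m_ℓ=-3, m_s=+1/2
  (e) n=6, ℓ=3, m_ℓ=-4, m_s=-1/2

(b) has ℓ = 8 ≥ n = 6, violating 0 ≤ ℓ ≤ n−1.
(e) has |m_ℓ| = 4 > ℓ = 3, violating −ℓ ≤ m_ℓ ≤ ℓ.
The remaining sets (a), (c), (d) satisfy all four rules.

(b) and (e)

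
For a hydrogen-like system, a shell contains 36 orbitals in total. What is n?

n² = 36 ⇒ n = 6.

n = 6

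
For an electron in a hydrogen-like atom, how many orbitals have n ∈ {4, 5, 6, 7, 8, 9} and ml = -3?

Treat each shell separately and count matching orbitals:
n=4 → 1; n=5 → 2; n=6 → 3; n=7 → 4; n=8 → 5; n=9 → 6.
Total orbitals: 1 + 2 + 3 + 4 + 5 + 6 = 21.

21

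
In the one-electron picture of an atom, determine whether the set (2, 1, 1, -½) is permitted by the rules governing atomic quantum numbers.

Valid

n = 2 is a positive integer. l = 1 satisfies 0 ≤ l ≤ n−1 = 1. m_l = 1 lies in the range −l … +l (here −1 … 1). m_s = -1/2 is one of ±1/2.
All four constraints are satisfied.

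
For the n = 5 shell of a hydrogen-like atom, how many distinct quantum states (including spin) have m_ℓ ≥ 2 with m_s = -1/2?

6

Go through ℓ = 0, …, 4 (the values permitted for n = 5).
Orbitals with m_ℓ ≥ 2, by ℓ: ℓ=2 → 1; ℓ=3 → 2; ℓ=4 → 3.
Orbitals: 1 + 2 + 3 = 6. With m_s fixed to a single value there is one state per orbital, giving 6 states.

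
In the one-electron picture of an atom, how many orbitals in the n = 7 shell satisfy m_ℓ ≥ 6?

Orbitals with m_ℓ ≥ 6, by ℓ: ℓ=6 → 1.
Total orbitals: 1.

1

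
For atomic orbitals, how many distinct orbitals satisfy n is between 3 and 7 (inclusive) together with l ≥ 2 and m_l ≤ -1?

For each n in the range, tally the orbitals obeying l ≥ 2 and m_l ≤ -1:
n=3 → 2; n=4 → 5; n=5 → 9; n=6 → 14; n=7 → 20.
Total orbitals: 2 + 5 + 9 + 14 + 20 = 50.

50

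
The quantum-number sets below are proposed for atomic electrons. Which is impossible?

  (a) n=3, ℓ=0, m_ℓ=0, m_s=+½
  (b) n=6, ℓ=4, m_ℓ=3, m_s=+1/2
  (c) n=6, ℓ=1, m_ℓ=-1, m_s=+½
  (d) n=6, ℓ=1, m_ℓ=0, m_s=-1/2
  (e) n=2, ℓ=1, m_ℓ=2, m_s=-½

(e)

(e) has |m_ℓ| = 2 > ℓ = 1, violating −ℓ ≤ m_ℓ ≤ ℓ.
The remaining sets (a), (b), (c), (d) satisfy all four rules.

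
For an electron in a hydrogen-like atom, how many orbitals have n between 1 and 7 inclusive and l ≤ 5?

Per-shell orbital counts meeting the constraint:
n=1 → 1; n=2 → 4; n=3 → 9; n=4 → 16; n=5 → 25; n=6 → 36; n=7 → 36.
Total orbitals: 1 + 4 + 9 + 16 + 25 + 36 + 36 = 127.

127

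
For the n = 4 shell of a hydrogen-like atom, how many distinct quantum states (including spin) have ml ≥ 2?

6

The n = 4 shell has l = 0 through 3; check each.
The (l, ml) pairs meeting ml ≥ 2 give: l=2 → 1; l=3 → 2.
Orbitals: 1 + 2 = 3. Each orbital carries two spin states, so 3 × 2 = 6 states.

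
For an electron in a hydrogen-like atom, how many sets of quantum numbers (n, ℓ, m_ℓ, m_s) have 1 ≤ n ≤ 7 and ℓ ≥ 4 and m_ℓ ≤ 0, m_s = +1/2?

34

Per-shell orbital counts meeting the constraint:
n=5 → 5; n=6 → 11; n=7 → 18.
Orbitals: 5 + 11 + 18 = 34. With m_s fixed to +1/2 there is one state per orbital, so 34 states.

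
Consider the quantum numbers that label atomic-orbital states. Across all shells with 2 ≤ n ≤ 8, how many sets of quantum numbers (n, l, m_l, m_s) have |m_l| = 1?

Work shell by shell — for each n, count the (l, m_l) pairs that satisfy |m_l| = 1:
n=2 → 2; n=3 → 4; n=4 → 6; n=5 → 8; n=6 → 10; n=7 → 12; n=8 → 14.
Orbitals: 2 + 4 + 6 + 8 + 10 + 12 + 14 = 56. Including both spin states (m_s = ±1/2) gives 2 × 56 = 112 states.

112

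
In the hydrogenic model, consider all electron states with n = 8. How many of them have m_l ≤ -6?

The n = 8 shell has l = 0 through 7; check each.
Per l-value: l=6 → 1; l=7 → 2.
Orbitals: 1 + 2 = 3. Each orbital carries two spin states, so 3 × 2 = 6 states.

6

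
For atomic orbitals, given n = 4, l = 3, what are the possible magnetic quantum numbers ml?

ml takes every integer from −l to +l. With l = 3 that gives the 7 values -3, -2, -1, 0, 1, 2, 3.

-3, -2, -1, 0, 1, 2, 3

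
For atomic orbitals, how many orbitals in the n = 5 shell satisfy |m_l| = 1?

8

Orbitals with |m_l| = 1, by l: l=1 → 2; l=2 → 2; l=3 → 2; l=4 → 2.
Total orbitals: 2 + 2 + 2 + 2 = 8.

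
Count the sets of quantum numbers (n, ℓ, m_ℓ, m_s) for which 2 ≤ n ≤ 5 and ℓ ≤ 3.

Treat each shell separately and count matching orbitals:
n=2 → 4; n=3 → 9; n=4 → 16; n=5 → 16.
Orbitals: 4 + 9 + 16 + 16 = 45. Including both spin states (m_s = ±1/2) gives 2 × 45 = 90 states.

90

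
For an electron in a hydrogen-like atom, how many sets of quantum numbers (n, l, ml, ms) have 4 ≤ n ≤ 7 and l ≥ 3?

180

Per-shell orbital counts meeting the constraint:
n=4 → 7; n=5 → 16; n=6 → 27; n=7 → 40.
Orbitals: 7 + 16 + 27 + 40 = 90. Including both spin states (ms = ±1/2) gives 2 × 90 = 180 states.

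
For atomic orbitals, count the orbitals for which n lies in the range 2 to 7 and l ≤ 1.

24

Per-shell orbital counts meeting the constraint:
n=2 → 4; n=3 → 4; n=4 → 4; n=5 → 4; n=6 → 4; n=7 → 4.
Total orbitals: 4 + 4 + 4 + 4 + 4 + 4 = 24.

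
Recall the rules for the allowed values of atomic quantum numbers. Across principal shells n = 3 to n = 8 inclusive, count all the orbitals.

199

Shell n has n² orbitals: 3²=9 + 4²=16 + 5²=25 + 6²=36 + 7²=49 + 8²=64 = 199 orbitals.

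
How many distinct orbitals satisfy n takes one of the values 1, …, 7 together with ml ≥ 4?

Count contributing orbitals for each principal shell:
n=5 → 1; n=6 → 3; n=7 → 6.
Total orbitals: 1 + 3 + 6 = 10.

10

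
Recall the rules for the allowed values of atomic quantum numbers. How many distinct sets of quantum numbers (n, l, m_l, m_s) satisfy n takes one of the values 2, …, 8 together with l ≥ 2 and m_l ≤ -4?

40

Per-shell orbital counts meeting the constraint:
n=5 → 1; n=6 → 3; n=7 → 6; n=8 → 10.
Orbitals: 1 + 3 + 6 + 10 = 20. Including both spin states (m_s = ±1/2) gives 2 × 20 = 40 states.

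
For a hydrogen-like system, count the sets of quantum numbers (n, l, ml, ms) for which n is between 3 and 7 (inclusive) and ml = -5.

Treat each shell separately and count matching orbitals:
n=6 → 1; n=7 → 2.
Orbitals: 1 + 2 = 3. Including both spin states (ms = ±1/2) gives 2 × 3 = 6 states.

6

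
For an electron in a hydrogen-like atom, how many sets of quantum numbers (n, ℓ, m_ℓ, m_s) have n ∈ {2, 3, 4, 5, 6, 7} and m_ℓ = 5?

Work shell by shell — for each n, count the (ℓ, m_ℓ) pairs that satisfy m_ℓ = 5:
n=6 → 1; n=7 → 2.
Orbitals: 1 + 2 = 3. Including both spin states (m_s = ±1/2) gives 2 × 3 = 6 states.

6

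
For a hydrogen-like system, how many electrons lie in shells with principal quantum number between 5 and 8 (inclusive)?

348

Shell n has n² orbitals: 5²=25 + 6²=36 + 7²=49 + 8²=64 = 174 orbitals.
Two spin states per orbital: 2 × 174 = 348 electrons.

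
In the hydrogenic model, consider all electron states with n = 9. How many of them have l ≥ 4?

130

With n = 9 the allowed l are 0, 1, …, 8.
Per l-value: l=4 → 9; l=5 → 11; l=6 → 13; l=7 → 15; l=8 → 17.
Orbitals: 9 + 11 + 13 + 15 + 17 = 65. Each orbital carries two spin states, so 65 × 2 = 130 states.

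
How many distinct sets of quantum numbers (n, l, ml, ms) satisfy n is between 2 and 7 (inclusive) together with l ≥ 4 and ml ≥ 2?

44

Count contributing orbitals for each principal shell:
n=5 → 3; n=6 → 7; n=7 → 12.
Orbitals: 3 + 7 + 12 = 22. Including both spin states (ms = ±1/2) gives 2 × 22 = 44 states.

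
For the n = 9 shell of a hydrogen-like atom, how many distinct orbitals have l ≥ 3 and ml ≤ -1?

With n = 9 the allowed l are 0, 1, …, 8.
Contributions: l=3 → 3; l=4 → 4; l=5 → 5; l=6 → 6; l=7 → 7; l=8 → 8.
Total orbitals: 3 + 4 + 5 + 6 + 7 + 8 = 33.

33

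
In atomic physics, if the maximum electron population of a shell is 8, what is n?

2n² = 8 ⇒ n² = 4 ⇒ n = 2.

n = 2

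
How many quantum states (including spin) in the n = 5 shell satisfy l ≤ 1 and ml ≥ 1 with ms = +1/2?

1

Contributions: l=1 → 1.
Orbitals: 1. With ms fixed to a single value there is one state per orbital, giving 1 state.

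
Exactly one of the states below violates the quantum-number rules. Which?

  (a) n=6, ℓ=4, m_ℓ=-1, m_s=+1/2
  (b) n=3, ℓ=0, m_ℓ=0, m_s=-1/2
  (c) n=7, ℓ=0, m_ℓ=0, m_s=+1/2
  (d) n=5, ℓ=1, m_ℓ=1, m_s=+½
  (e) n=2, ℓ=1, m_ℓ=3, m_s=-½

(e)

(e) has |m_ℓ| = 3 > ℓ = 1, violating −ℓ ≤ m_ℓ ≤ ℓ.
The remaining sets (a), (b), (c), (d) satisfy all four rules.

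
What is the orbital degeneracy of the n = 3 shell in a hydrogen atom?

9

The n = 3 shell contains n² = 3² = 9 orbitals.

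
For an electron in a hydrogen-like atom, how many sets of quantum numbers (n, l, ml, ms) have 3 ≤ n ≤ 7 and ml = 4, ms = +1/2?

Go shell by shell, enumerating (l, ml) with ml = 4:
n=5 → 1; n=6 → 2; n=7 → 3.
Orbitals: 1 + 2 + 3 = 6. With ms fixed to +1/2 there is one state per orbital, so 6 states.

6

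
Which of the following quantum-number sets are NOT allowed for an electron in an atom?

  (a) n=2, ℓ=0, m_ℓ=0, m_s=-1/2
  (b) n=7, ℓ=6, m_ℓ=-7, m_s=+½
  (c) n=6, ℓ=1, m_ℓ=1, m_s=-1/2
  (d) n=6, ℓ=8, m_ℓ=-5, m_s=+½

(b) has |m_ℓ| = 7 > ℓ = 6, violating −ℓ ≤ m_ℓ ≤ ℓ.
(d) has ℓ = 8 ≥ n = 6, violating 0 ≤ ℓ ≤ n−1.
The remaining sets (a), (c) satisfy all four rules.

(b) and (d)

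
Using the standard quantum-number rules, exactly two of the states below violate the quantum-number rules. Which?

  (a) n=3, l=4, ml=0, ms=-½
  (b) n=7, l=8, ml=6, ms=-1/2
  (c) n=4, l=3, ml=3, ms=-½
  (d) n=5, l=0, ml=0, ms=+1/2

(a) has l = 4 ≥ n = 3, violating 0 ≤ l ≤ n−1.
(b) has l = 8 ≥ n = 7, violating 0 ≤ l ≤ n−1.
The remaining sets (c), (d) satisfy all four rules.

(a) and (b)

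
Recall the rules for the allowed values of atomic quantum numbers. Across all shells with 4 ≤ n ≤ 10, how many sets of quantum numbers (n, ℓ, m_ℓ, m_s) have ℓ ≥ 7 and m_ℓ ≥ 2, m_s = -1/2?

For each n in the range, tally the orbitals obeying ℓ ≥ 7 and m_ℓ ≥ 2:
n=8 → 6; n=9 → 13; n=10 → 21.
Orbitals: 6 + 13 + 21 = 40. With m_s fixed to -1/2 there is one state per orbital, so 40 states.

40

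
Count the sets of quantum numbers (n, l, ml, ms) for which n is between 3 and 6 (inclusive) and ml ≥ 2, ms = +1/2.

For each n in the range, tally the orbitals obeying ml ≥ 2:
n=3 → 1; n=4 → 3; n=5 → 6; n=6 → 10.
Orbitals: 1 + 3 + 6 + 10 = 20. With ms fixed to +1/2 there is one state per orbital, so 20 states.

20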